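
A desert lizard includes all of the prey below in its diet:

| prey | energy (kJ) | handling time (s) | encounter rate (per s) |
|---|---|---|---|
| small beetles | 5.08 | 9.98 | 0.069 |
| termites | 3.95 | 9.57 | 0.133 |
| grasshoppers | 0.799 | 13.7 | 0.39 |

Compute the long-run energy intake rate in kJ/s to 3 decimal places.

0.143 kJ/s

Energy encountered per unit search time: 0.069×5.08 + 0.133×3.95 + 0.39×0.799 = 1.187 kJ/s.
Handling time per unit search time: 0.069×9.98 + 0.133×9.57 + 0.39×13.7 = 7.304.
Rate = 1.187/(1 + 7.304) = 0.143 kJ/s.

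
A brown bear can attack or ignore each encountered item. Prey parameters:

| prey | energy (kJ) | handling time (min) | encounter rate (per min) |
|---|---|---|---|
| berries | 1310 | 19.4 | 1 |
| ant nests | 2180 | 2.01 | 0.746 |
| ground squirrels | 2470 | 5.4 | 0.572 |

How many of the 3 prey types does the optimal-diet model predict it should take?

1

Profitabilities (E/h, kJ/min): ant nests 1.08e+03, ground squirrels 457, berries 67.5. Add prey in this order while the next type's profitability exceeds the intake rate on those already taken.
Rate on top 1: 650.7. ground squirrels: 457 < 650.7 → exclude; stop.
Optimal diet: ant nests — 1 of 3 types.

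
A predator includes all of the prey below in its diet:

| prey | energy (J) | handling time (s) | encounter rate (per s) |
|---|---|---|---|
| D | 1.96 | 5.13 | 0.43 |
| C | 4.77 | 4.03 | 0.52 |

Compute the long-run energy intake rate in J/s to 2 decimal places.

R = Σλ_iE_i / (1 + Σλ_ih_i)
Numerator: 0.43×1.96 + 0.52×4.77 = 3.323
Denominator: 1 + 0.43×5.13 + 0.52×4.03 = 5.301
R = 3.323/5.301 = 0.6268 J/s

0.63 J/s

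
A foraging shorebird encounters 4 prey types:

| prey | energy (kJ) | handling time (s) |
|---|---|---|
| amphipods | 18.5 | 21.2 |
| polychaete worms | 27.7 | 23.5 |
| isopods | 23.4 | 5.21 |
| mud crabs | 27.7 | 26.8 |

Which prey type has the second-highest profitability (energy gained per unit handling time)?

Profitability E/h (kJ/s): amphipods = 18.5/21.2 = 0.873, polychaete worms = 27.7/23.5 = 1.18, isopods = 23.4/5.21 = 4.49, mud crabs = 27.7/26.8 = 1.03.
Ranked: isopods > polychaete worms > mud crabs > amphipods.

polychaete worms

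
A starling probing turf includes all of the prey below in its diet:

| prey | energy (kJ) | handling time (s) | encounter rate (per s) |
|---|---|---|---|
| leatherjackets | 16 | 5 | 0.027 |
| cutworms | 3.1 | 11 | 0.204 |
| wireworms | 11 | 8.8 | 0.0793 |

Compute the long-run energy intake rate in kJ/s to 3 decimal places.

0.475 kJ/s

R = Σλ_iE_i / (1 + Σλ_ih_i)
Numerator: 0.027×16 + 0.204×3.1 + 0.0793×11 = 1.937
Denominator: 1 + 0.027×5 + 0.204×11 + 0.0793×8.8 = 4.077
R = 1.937/4.077 = 0.475 kJ/s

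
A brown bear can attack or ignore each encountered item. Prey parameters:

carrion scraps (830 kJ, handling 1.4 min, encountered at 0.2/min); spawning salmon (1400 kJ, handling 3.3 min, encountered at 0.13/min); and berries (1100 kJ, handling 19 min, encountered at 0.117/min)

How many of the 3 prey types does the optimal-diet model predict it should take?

2

Profitabilities (E/h, kJ/min): carrion scraps 593, spawning salmon 424, berries 57.9. Add prey in this order while the next type's profitability exceeds the intake rate on those already taken.
Rate on top 1: 129.7. spawning salmon: 424 > 129.7 → include.
Rate on top 2: 203.6. berries: 57.9 < 203.6 → exclude; stop.
Optimal diet: carrion scraps, spawning salmon — 2 of 3 types.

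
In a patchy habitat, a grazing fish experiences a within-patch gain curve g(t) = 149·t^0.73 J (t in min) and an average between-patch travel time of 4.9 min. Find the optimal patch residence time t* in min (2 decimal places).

13.25 min

Maximise g(t)/(T+t): set derivative to zero → g'(t)(T+t) = g(t).
g'(t) = 0.73·149·t^-0.27. Setting 0.73·149·t^-0.27 = 149·t^0.73/(4.9+t) gives 0.73(4.9+t) = t, so 0.27·t = 0.73×4.9.
t* = 0.73×4.9/0.27 = 13.25 min.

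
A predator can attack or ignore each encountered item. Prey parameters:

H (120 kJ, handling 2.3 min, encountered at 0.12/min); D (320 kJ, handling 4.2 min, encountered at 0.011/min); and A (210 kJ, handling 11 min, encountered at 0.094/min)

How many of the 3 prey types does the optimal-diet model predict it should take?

3

Profitabilities (E/h, kJ/min): D 76.2, H 52.2, A 19.1. Add prey in this order while the next type's profitability exceeds the intake rate on those already taken.
Rate on top 1: 3.365. H: 52.2 > 3.365 → include.
Rate on top 2: 13.55. A: 19.1 > 13.55 → include.
Optimal diet: D, H, A — 3 of 3 types.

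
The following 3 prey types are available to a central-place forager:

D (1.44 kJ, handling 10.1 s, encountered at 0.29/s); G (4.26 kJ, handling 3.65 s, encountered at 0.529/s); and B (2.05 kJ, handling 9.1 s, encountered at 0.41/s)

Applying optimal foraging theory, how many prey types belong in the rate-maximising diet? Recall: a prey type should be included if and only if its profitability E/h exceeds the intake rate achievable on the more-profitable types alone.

1

Profitabilities (E/h, kJ/s): G 1.17, B 0.225, D 0.143. Add prey in this order while the next type's profitability exceeds the intake rate on those already taken.
Rate on top 1: 0.7689. B: 0.225 < 0.7689 → exclude; stop.
Optimal diet: G — 1 of 3 types.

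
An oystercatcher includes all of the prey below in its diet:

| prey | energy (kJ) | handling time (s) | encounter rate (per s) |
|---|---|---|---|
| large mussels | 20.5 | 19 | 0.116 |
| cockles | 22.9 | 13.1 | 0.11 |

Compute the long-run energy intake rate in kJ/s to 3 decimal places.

R = (0.116×20.5 + 0.11×22.9) / (1 + 0.116×19 + 0.11×13.1) = 4.897/4.645 = 1.054 kJ/s.

1.054 kJ/s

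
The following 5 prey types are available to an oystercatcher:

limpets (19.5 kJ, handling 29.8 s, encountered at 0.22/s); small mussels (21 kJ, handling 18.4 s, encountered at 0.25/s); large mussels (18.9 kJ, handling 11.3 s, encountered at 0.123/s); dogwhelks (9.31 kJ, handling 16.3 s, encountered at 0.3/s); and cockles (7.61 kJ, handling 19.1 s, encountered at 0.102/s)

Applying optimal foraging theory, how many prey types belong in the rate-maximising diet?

2

E/h in descending order: large mussels 1.67, small mussels 1.14, limpets 0.654, dogwhelks 0.571, cockles 0.398 kJ/s. The optimal diet is the largest prefix of this list for which every included type satisfies E_i/h_i > R on the types above it.
Rate on top 1: 0.9727. small mussels: 1.14 > 0.9727 → include.
Rate on top 2: 1.084. limpets: 0.654 < 1.084 → exclude; stop.
Optimal diet: large mussels, small mussels — 2 of 5 types.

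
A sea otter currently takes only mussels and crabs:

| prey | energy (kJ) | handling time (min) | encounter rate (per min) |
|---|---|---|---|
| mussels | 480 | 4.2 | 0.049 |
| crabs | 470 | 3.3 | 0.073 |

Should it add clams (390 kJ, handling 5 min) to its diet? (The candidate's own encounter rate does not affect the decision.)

On mussels and crabs alone, R = ΣλE/(1+Σλh) = 57.83/1.447 = 39.97 kJ/min.
clams: E/h = 390/5 = 78 kJ/min.
Since 78 > R, including clams increases the long-run rate.

Yes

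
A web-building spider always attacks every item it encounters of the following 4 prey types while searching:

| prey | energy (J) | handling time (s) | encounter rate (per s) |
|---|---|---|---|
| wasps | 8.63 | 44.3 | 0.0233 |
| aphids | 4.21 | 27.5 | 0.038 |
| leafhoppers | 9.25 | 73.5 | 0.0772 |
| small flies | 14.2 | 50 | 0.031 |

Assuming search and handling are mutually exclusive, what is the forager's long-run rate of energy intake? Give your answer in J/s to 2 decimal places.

Energy encountered per unit search time: 0.0233×8.63 + 0.038×4.21 + 0.0772×9.25 + 0.031×14.2 = 1.515 J/s.
Handling time per unit search time: 0.0233×44.3 + 0.038×27.5 + 0.0772×73.5 + 0.031×50 = 9.301.
Rate = 1.515/(1 + 9.301) = 0.1471 J/s.

0.15 J/s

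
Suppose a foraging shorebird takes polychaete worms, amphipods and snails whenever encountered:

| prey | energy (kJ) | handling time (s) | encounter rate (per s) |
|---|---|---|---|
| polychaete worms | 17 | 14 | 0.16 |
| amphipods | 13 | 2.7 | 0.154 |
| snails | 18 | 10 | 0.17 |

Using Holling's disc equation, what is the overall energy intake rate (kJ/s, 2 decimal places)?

R = (0.16×17 + 0.154×13 + 0.17×18) / (1 + 0.16×14 + 0.154×2.7 + 0.17×10) = 7.782/5.356 = 1.453 kJ/s.

1.45 kJ/s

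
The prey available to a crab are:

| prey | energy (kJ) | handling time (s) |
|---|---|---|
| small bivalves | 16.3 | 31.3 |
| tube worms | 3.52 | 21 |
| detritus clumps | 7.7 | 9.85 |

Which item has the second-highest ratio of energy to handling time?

Profitability E/h (kJ/s): small bivalves = 16.3/31.3 = 0.521, tube worms = 3.52/21 = 0.168, detritus clumps = 7.7/9.85 = 0.782.
Ranked: detritus clumps > small bivalves > tube worms.

small bivalves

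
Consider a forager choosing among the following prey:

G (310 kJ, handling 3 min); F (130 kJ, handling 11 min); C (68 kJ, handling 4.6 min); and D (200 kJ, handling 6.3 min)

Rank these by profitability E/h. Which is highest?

In descending order of E/h:
G: 310/3 = 103 kJ/min
D: 200/6.3 = 31.7 kJ/min
C: 68/4.6 = 14.8 kJ/min
F: 130/11 = 11.8 kJ/min

G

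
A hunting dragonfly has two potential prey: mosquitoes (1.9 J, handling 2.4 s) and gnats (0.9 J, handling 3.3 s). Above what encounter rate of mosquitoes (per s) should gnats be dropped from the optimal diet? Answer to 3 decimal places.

0.219 per s

At the threshold, the rate on mosquitoes alone equals the profitability of gnats: λ·1.9/(1 + λ·2.4) = 0.9/3.3 = 0.2727.
Rearranging, λ(1.9 − 0.2727×2.4) = 0.2727, so λ = 0.2727/1.245 = 0.219 per s.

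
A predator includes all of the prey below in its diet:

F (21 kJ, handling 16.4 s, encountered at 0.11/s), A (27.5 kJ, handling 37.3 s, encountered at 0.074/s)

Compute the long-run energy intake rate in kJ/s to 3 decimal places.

R = (0.11×21 + 0.074×27.5) / (1 + 0.11×16.4 + 0.074×37.3) = 4.345/5.564 = 0.7809 kJ/s.

0.781 kJ/s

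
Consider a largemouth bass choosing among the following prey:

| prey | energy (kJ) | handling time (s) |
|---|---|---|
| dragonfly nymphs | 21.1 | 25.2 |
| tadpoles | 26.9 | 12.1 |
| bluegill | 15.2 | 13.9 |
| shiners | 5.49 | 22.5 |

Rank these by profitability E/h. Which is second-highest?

In descending order of E/h:
tadpoles: 26.9/12.1 = 2.22 kJ/s
bluegill: 15.2/13.9 = 1.09 kJ/s
dragonfly nymphs: 21.1/25.2 = 0.837 kJ/s
shiners: 5.49/22.5 = 0.244 kJ/s

bluegill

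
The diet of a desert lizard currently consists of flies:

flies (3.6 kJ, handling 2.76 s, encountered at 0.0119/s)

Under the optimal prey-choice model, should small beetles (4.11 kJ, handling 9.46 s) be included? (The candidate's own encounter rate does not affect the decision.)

Yes

On flies alone, R = ΣλE/(1+Σλh) = 0.04284/1.033 = 0.04148 kJ/s.
Profitability of small beetles: 4.11/9.46 = 0.4345 kJ/s.
0.4345 > 0.04148, so adding small beetles raises the average — include it.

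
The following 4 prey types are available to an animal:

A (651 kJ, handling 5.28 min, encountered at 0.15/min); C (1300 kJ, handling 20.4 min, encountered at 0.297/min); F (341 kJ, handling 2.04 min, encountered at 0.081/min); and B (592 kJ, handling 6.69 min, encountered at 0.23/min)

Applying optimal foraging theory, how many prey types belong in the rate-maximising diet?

Rank by E/h (kJ/min): F 167, A 123, B 88.5, C 63.7. Include each in turn until the next type's E/h falls below the running intake rate.
Rate on top 1: 23.7. A: 123 > 23.7 → include.
Rate on top 2: 64. B: 88.5 > 64 → include.
Rate on top 3: 74.78. C: 63.7 < 74.78 → exclude; stop.
Optimal diet: F, A, B — 3 of 4 types.

3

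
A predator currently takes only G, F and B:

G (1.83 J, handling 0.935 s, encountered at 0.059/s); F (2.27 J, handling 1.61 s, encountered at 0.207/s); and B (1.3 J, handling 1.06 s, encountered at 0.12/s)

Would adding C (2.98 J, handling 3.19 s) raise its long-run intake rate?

Intake rate on the current diet: R = (0.059×1.83 + 0.207×2.27 + 0.12×1.3) / (1 + 0.059×0.935 + 0.207×1.61 + 0.12×1.06) = 0.7339/1.516 = 0.4842 J/s.
C: E/h = 2.98/3.19 = 0.9342 J/s.
Since 0.9342 > R, including C increases the long-run rate.

Yes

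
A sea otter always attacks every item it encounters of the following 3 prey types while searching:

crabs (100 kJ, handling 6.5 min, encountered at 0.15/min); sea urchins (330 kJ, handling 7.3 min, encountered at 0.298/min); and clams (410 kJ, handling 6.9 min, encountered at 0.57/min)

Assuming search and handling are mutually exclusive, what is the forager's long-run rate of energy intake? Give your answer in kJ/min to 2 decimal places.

R = (0.15×100 + 0.298×330 + 0.57×410) / (1 + 0.15×6.5 + 0.298×7.3 + 0.57×6.9) = 347/8.083 = 42.93 kJ/min.

42.93 kJ/min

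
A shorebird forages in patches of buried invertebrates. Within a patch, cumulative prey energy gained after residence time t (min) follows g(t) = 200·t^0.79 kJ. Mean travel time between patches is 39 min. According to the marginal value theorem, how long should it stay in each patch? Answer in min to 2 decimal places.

Optimal t* satisfies g'(t*) = g(t*)/(T + t*).
g'(t) = 0.79·200·t^-0.21. Setting 0.79·200·t^-0.21 = 200·t^0.79/(39+t) gives 0.79(39+t) = t, so 0.21·t = 0.79×39.
t* = 0.79×39/0.21 = 146.7 min.

146.71 min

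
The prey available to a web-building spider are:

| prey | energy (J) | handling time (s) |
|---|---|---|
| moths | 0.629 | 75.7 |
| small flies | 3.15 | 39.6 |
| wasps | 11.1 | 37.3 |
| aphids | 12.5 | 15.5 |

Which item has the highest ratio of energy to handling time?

In descending order of E/h:
aphids: 12.5/15.5 = 0.806 J/s
wasps: 11.1/37.3 = 0.298 J/s
small flies: 3.15/39.6 = 0.0795 J/s
moths: 0.629/75.7 = 0.00831 J/s

aphids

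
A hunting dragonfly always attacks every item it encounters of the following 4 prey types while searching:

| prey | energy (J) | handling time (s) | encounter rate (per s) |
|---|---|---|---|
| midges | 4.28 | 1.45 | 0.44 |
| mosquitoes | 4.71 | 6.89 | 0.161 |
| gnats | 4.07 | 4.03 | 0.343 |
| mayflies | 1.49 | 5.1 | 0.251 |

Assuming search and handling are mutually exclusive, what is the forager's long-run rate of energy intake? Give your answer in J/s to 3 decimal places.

R = (0.44×4.28 + 0.161×4.71 + 0.343×4.07 + 0.251×1.49) / (1 + 0.44×1.45 + 0.161×6.89 + 0.343×4.03 + 0.251×5.1) = 4.412/5.41 = 0.8155 J/s.

0.815 J/s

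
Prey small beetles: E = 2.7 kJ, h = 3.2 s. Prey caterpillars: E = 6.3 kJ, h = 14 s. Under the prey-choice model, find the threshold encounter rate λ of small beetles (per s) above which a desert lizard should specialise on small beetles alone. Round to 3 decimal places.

0.357 per s

The zero-one rule: include caterpillars iff E₂/h₂ > λE₁/(1+λh₁). Equality gives the switch point.
λE₁h₂ = E₂ + λE₂h₁ ⇒ λ = E₂/(E₁h₂ − E₂h₁) = 6.3/(37.8 − 20.16) = 0.3571 per s.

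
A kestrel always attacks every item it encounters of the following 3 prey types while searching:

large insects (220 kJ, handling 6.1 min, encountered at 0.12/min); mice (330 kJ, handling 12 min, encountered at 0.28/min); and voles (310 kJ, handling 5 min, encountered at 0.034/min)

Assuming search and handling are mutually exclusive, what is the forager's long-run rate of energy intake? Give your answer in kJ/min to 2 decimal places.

24.58 kJ/min

R = (0.12×220 + 0.28×330 + 0.034×310) / (1 + 0.12×6.1 + 0.28×12 + 0.034×5) = 129.3/5.262 = 24.58 kJ/min.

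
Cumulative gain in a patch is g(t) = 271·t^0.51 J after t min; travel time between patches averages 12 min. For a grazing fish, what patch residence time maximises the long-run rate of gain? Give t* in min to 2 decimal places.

Optimal t* satisfies g'(t*) = g(t*)/(T + t*).
g'(t) = 0.51·271·t^-0.49. Setting 0.51·271·t^-0.49 = 271·t^0.51/(12+t) gives 0.51(12+t) = t, so 0.49·t = 0.51×12.
t* = 0.51×12/0.49 = 12.49 min.

12.49 min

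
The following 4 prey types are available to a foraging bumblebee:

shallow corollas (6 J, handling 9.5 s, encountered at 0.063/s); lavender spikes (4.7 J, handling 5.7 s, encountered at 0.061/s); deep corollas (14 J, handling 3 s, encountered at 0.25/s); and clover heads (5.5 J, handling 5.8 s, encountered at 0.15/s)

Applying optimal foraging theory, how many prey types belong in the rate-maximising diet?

1

Rank by E/h (J/s): deep corollas 4.67, clover heads 0.948, lavender spikes 0.825, shallow corollas 0.632. Include each in turn until the next type's E/h falls below the running intake rate.
Rate on top 1: 2. clover heads: 0.948 < 2 → exclude; stop.
Optimal diet: deep corollas — 1 of 4 types.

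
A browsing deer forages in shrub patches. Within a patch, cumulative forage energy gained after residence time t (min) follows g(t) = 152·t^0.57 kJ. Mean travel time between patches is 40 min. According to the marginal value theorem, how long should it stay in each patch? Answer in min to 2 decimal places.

53.02 min

Optimal t* satisfies g'(t*) = g(t*)/(T + t*).
g'(t) = 0.57·152·t^-0.43. Setting 0.57·152·t^-0.43 = 152·t^0.57/(40+t) gives 0.57(40+t) = t, so 0.43·t = 0.57×40.
t* = 0.57×40/0.43 = 53.02 min.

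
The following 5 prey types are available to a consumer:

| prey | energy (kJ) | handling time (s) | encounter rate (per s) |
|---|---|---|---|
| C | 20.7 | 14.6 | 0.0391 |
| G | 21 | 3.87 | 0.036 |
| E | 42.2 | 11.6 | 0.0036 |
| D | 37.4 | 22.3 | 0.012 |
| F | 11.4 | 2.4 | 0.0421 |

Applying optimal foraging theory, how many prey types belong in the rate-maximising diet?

E/h in descending order: G 5.43, F 4.75, E 3.64, D 1.68, C 1.42 kJ/s. The optimal diet is the largest prefix of this list for which every included type satisfies E_i/h_i > R on the types above it.
Rate on top 1: 0.6636. F: 4.75 > 0.6636 → include.
Rate on top 2: 0.9964. E: 3.64 > 0.9964 → include.
Rate on top 3: 1.082. D: 1.68 > 1.082 → include.
Rate on top 4: 1.185. C: 1.42 > 1.185 → include.
Optimal diet: G, F, E, D, C — 5 of 5 types.

5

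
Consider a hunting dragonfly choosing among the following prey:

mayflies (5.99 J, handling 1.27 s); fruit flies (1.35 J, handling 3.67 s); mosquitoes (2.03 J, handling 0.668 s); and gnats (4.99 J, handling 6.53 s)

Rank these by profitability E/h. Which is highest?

Profitability E/h (J/s): mayflies = 5.99/1.27 = 4.72, fruit flies = 1.35/3.67 = 0.368, mosquitoes = 2.03/0.668 = 3.04, gnats = 4.99/6.53 = 0.764.
Ranked: mayflies > mosquitoes > gnats > fruit flies.

mayflies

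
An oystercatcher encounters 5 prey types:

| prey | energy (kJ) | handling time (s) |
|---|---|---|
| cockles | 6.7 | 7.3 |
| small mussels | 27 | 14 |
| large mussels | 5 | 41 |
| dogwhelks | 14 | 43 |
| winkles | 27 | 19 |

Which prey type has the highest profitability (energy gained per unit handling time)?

small mussels

Profitability E/h (kJ/s): cockles = 6.7/7.3 = 0.918, small mussels = 27/14 = 1.93, large mussels = 5/41 = 0.122, dogwhelks = 14/43 = 0.326, winkles = 27/19 = 1.42.
Ranked: small mussels > winkles > cockles > dogwhelks > large mussels.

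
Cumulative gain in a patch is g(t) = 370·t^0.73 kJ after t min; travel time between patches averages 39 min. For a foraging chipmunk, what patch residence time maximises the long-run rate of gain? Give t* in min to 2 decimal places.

Optimal t* satisfies g'(t*) = g(t*)/(T + t*).
g'(t) = 0.73·370·t^-0.27. Setting 0.73·370·t^-0.27 = 370·t^0.73/(39+t) gives 0.73(39+t) = t, so 0.27·t = 0.73×39.
t* = 0.73×39/0.27 = 105.4 min.

105.44 min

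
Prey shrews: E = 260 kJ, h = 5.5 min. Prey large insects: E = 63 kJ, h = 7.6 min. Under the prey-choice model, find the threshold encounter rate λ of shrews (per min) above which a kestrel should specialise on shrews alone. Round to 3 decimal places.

The zero-one rule: include large insects iff E₂/h₂ > λE₁/(1+λh₁). Equality gives the switch point.
λE₁h₂ = E₂ + λE₂h₁ ⇒ λ = E₂/(E₁h₂ − E₂h₁) = 63/(1976 − 346.5) = 0.03866 per min.

0.039 per min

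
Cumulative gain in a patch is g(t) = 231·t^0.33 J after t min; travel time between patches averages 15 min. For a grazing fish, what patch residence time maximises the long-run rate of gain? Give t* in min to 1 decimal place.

7.4 min

Optimal t* satisfies g'(t*) = g(t*)/(T + t*).
g'(t) = 0.33·231·t^-0.67. Setting 0.33·231·t^-0.67 = 231·t^0.33/(15+t) gives 0.33(15+t) = t, so 0.67·t = 0.33×15.
t* = 0.33×15/0.67 = 7.388 min.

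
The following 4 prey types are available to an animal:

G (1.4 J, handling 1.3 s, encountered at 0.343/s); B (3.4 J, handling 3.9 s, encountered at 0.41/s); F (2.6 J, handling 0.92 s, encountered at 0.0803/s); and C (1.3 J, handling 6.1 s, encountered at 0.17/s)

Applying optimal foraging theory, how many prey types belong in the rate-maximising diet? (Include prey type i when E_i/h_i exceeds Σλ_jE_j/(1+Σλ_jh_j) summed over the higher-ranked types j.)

3

E/h in descending order: F 2.83, G 1.08, B 0.872, C 0.213 J/s. The optimal diet is the largest prefix of this list for which every included type satisfies E_i/h_i > R on the types above it.
Rate on top 1: 0.1944. G: 1.08 > 0.1944 → include.
Rate on top 2: 0.4533. B: 0.872 > 0.4533 → include.
Rate on top 3: 0.6679. C: 0.213 < 0.6679 → exclude; stop.
Optimal diet: F, G, B — 3 of 4 types.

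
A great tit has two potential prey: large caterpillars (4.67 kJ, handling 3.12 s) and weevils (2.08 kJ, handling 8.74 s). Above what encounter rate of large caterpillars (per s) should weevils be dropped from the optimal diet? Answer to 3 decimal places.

0.061 per s

The zero-one rule: include weevils iff E₂/h₂ > λE₁/(1+λh₁). Equality gives the switch point.
λE₁h₂ = E₂ + λE₂h₁ ⇒ λ = E₂/(E₁h₂ − E₂h₁) = 2.08/(40.82 − 6.49) = 0.0606 per s.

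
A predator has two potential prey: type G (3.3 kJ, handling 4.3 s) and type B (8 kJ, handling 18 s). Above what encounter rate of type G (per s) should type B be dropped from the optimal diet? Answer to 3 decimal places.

0.320 per s

The zero-one rule: include type B iff E₂/h₂ > λE₁/(1+λh₁). Equality gives the switch point.
λE₁h₂ = E₂ + λE₂h₁ ⇒ λ = E₂/(E₁h₂ − E₂h₁) = 8/(59.4 − 34.4) = 0.32 per s.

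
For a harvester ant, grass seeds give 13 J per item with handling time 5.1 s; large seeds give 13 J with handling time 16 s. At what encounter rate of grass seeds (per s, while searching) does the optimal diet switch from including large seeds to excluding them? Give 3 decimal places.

0.092 per s

The zero-one rule: include large seeds iff E₂/h₂ > λE₁/(1+λh₁). Equality gives the switch point.
λE₁h₂ = E₂ + λE₂h₁ ⇒ λ = E₂/(E₁h₂ − E₂h₁) = 13/(208 − 66.3) = 0.09174 per s.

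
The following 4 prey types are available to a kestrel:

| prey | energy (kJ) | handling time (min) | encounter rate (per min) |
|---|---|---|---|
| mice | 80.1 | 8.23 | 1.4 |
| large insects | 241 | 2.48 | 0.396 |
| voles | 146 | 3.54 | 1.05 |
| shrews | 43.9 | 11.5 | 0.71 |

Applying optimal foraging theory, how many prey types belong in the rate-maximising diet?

E/h in descending order: large insects 97.2, voles 41.2, mice 9.73, shrews 3.82 kJ/min. The optimal diet is the largest prefix of this list for which every included type satisfies E_i/h_i > R on the types above it.
Rate on top 1: 48.15. voles: 41.2 < 48.15 → exclude; stop.
Optimal diet: large insects — 1 of 4 types.

1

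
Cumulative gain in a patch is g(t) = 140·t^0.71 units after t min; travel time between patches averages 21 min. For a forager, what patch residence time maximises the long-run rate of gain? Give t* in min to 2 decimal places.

Maximise g(t)/(T+t): set derivative to zero → g'(t)(T+t) = g(t).
g'(t) = 0.71·140·t^-0.29. Setting 0.71·140·t^-0.29 = 140·t^0.71/(21+t) gives 0.71(21+t) = t, so 0.29·t = 0.71×21.
t* = 0.71×21/0.29 = 51.41 min.

51.41 min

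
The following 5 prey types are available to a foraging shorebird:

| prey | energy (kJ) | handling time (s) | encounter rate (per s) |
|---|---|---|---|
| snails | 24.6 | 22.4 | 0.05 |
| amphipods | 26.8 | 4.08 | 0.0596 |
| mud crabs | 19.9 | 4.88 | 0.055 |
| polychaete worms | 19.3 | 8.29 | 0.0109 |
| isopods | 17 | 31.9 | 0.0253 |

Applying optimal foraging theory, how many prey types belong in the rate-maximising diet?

3

E/h in descending order: amphipods 6.57, mud crabs 4.08, polychaete worms 2.33, snails 1.1, isopods 0.533 kJ/s. The optimal diet is the largest prefix of this list for which every included type satisfies E_i/h_i > R on the types above it.
Rate on top 1: 1.285. mud crabs: 4.08 > 1.285 → include.
Rate on top 2: 1.781. polychaete worms: 2.33 > 1.781 → include.
Rate on top 3: 1.812. snails: 1.1 < 1.812 → exclude; stop.
Optimal diet: amphipods, mud crabs, polychaete worms — 3 of 5 types.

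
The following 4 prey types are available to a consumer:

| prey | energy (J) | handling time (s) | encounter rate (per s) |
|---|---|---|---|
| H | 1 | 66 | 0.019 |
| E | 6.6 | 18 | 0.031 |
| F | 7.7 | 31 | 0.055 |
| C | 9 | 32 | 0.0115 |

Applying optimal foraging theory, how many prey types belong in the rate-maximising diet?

3

Profitabilities (E/h, J/s): E 0.367, C 0.281, F 0.248, H 0.0152. Add prey in this order while the next type's profitability exceeds the intake rate on those already taken.
Rate on top 1: 0.1313. C: 0.281 > 0.1313 → include.
Rate on top 2: 0.16. F: 0.248 > 0.16 → include.
Rate on top 3: 0.2015. H: 0.0152 < 0.2015 → exclude; stop.
Optimal diet: E, C, F — 3 of 4 types.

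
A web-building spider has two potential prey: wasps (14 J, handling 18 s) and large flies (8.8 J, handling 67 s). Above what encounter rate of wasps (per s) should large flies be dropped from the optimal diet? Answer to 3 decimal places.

0.011 per s

At the threshold, the rate on wasps alone equals the profitability of large flies: λ·14/(1 + λ·18) = 8.8/67 = 0.1313.
Rearranging, λ(14 − 0.1313×18) = 0.1313, so λ = 0.1313/11.64 = 0.01129 per s.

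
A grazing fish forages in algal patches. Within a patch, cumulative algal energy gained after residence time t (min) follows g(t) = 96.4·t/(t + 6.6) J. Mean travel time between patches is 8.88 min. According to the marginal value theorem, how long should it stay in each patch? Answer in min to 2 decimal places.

Maximise g(t)/(T+t): set derivative to zero → g'(t)(T+t) = g(t).
g'(t) = 96.4·6.6/(t + 6.6)². Setting 96.4·6.6/(t+6.6)² = 96.4t/[(t+6.6)(8.88+t)] gives 6.6(8.88+t) = t(t+6.6), so t² = 6.6×8.88 = 58.61.
t* = √58.61 = 7.656 min.

7.66 min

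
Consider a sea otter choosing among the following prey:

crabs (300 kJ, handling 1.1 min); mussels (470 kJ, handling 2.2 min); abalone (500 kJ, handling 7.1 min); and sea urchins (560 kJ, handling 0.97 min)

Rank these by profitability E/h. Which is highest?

sea urchins

Profitability E/h (kJ/min): crabs = 300/1.1 = 273, mussels = 470/2.2 = 214, abalone = 500/7.1 = 70.4, sea urchins = 560/0.97 = 577.
Ranked: sea urchins > crabs > mussels > abalone.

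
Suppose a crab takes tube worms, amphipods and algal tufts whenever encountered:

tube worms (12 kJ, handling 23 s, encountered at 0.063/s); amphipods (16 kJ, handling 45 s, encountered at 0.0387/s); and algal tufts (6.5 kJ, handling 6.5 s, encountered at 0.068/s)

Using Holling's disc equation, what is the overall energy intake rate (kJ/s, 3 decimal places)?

Energy encountered per unit search time: 0.063×12 + 0.0387×16 + 0.068×6.5 = 1.817 kJ/s.
Handling time per unit search time: 0.063×23 + 0.0387×45 + 0.068×6.5 = 3.633.
Rate = 1.817/(1 + 3.633) = 0.3923 kJ/s.

0.392 kJ/s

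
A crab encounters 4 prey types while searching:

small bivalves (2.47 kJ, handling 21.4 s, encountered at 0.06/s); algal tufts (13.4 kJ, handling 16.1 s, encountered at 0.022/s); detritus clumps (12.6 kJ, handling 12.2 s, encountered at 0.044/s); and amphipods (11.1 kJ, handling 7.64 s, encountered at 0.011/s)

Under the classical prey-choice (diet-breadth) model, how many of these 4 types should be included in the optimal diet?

E/h in descending order: amphipods 1.45, detritus clumps 1.03, algal tufts 0.832, small bivalves 0.115 kJ/s. The optimal diet is the largest prefix of this list for which every included type satisfies E_i/h_i > R on the types above it.
Rate on top 1: 0.1126. detritus clumps: 1.03 > 0.1126 → include.
Rate on top 2: 0.4174. algal tufts: 0.832 > 0.4174 → include.
Rate on top 3: 0.4918. small bivalves: 0.115 < 0.4918 → exclude; stop.
Optimal diet: amphipods, detritus clumps, algal tufts — 3 of 4 types.

3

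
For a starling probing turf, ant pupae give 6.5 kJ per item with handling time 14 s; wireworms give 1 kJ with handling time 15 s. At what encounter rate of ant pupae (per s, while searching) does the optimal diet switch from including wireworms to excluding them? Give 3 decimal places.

0.012 per s

At the threshold, the rate on ant pupae alone equals the profitability of wireworms: λ·6.5/(1 + λ·14) = 1/15 = 0.06667.
Rearranging, λ(6.5 − 0.06667×14) = 0.06667, so λ = 0.06667/5.567 = 0.01198 per s.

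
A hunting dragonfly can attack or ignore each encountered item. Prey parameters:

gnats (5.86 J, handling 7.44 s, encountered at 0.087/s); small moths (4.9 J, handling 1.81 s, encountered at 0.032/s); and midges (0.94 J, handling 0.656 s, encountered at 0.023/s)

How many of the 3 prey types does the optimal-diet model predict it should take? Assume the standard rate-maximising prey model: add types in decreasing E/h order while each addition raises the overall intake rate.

3

Profitabilities (E/h, J/s): small moths 2.71, midges 1.43, gnats 0.788. Add prey in this order while the next type's profitability exceeds the intake rate on those already taken.
Rate on top 1: 0.1482. midges: 1.43 > 0.1482 → include.
Rate on top 2: 0.1663. gnats: 0.788 > 0.1663 → include.
Optimal diet: small moths, midges, gnats — 3 of 3 types.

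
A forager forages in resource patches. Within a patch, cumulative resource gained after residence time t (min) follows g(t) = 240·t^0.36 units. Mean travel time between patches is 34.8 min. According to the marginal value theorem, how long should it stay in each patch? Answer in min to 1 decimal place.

19.6 min

Optimal t* satisfies g'(t*) = g(t*)/(T + t*).
g'(t) = 0.36·240·t^-0.64. Setting 0.36·240·t^-0.64 = 240·t^0.36/(34.8+t) gives 0.36(34.8+t) = t, so 0.64·t = 0.36×34.8.
t* = 0.36×34.8/0.64 = 19.57 min.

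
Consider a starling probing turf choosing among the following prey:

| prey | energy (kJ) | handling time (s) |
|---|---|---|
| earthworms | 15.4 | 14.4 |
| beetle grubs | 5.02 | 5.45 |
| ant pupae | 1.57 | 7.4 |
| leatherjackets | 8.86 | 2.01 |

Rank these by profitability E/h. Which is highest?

leatherjackets

Profitability E/h (kJ/s): earthworms = 15.4/14.4 = 1.07, beetle grubs = 5.02/5.45 = 0.921, ant pupae = 1.57/7.4 = 0.212, leatherjackets = 8.86/2.01 = 4.41.
Ranked: leatherjackets > earthworms > beetle grubs > ant pupae.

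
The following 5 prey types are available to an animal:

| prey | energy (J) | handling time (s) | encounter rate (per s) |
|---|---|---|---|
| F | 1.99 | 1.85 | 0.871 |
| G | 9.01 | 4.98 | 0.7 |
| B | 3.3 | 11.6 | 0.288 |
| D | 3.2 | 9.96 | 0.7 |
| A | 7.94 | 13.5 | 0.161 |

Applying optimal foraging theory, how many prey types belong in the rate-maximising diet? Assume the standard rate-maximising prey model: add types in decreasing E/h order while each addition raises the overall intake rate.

Profitabilities (E/h, J/s): G 1.81, F 1.08, A 0.588, D 0.321, B 0.284. Add prey in this order while the next type's profitability exceeds the intake rate on those already taken.
Rate on top 1: 1.406. F: 1.08 < 1.406 → exclude; stop.
Optimal diet: G — 1 of 5 types.

1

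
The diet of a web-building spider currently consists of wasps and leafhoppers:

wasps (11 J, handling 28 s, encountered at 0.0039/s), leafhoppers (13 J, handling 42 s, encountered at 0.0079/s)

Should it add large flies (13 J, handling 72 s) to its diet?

Yes

Intake rate on the current diet: R = (0.0039×11 + 0.0079×13) / (1 + 0.0039×28 + 0.0079×42) = 0.1456/1.441 = 0.101 J/s.
Profitability of large flies: 13/72 = 0.1806 J/s.
0.1806 > 0.101, so adding large flies raises the average — include it.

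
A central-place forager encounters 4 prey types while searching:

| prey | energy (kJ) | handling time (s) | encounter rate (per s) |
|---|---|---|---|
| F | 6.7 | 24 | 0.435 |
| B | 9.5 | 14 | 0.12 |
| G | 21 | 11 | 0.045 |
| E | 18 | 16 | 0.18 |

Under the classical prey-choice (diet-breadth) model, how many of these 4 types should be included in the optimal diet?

2

Rank by E/h (kJ/s): G 1.91, E 1.12, B 0.679, F 0.279. Include each in turn until the next type's E/h falls below the running intake rate.
Rate on top 1: 0.6321. E: 1.12 > 0.6321 → include.
Rate on top 2: 0.9566. B: 0.679 < 0.9566 → exclude; stop.
Optimal diet: G, E — 2 of 4 types.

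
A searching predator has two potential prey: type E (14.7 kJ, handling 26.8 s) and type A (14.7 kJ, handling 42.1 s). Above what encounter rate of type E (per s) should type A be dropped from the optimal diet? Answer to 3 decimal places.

At the threshold, the rate on type E alone equals the profitability of type A: λ·14.7/(1 + λ·26.8) = 14.7/42.1 = 0.3492.
Rearranging, λ(14.7 − 0.3492×26.8) = 0.3492, so λ = 0.3492/5.342 = 0.06536 per s.

0.065 per s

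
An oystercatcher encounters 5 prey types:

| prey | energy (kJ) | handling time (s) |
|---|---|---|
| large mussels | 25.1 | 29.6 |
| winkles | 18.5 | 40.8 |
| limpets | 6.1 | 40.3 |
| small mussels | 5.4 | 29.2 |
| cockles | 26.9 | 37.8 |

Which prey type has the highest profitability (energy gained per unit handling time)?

In descending order of E/h:
large mussels: 25.1/29.6 = 0.848 kJ/s
cockles: 26.9/37.8 = 0.712 kJ/s
winkles: 18.5/40.8 = 0.453 kJ/s
small mussels: 5.4/29.2 = 0.185 kJ/s
limpets: 6.1/40.3 = 0.151 kJ/s

large mussels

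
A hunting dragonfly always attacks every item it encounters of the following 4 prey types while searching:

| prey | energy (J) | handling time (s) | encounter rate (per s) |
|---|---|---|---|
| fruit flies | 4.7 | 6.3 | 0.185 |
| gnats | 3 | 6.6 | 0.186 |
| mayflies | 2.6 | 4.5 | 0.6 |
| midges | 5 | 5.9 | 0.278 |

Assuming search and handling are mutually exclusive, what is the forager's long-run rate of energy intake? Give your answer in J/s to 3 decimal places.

R = (0.185×4.7 + 0.186×3 + 0.6×2.6 + 0.278×5) / (1 + 0.185×6.3 + 0.186×6.6 + 0.6×4.5 + 0.278×5.9) = 4.378/7.733 = 0.5661 J/s.

0.566 J/s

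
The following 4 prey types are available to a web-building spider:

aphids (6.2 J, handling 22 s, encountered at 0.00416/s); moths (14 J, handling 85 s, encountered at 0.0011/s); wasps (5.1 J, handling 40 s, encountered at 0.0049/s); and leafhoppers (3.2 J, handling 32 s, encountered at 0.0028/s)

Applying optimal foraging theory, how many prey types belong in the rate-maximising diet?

Rank by E/h (J/s): aphids 0.282, moths 0.165, wasps 0.128, leafhoppers 0.1. Include each in turn until the next type's E/h falls below the running intake rate.
Rate on top 1: 0.02363. moths: 0.165 > 0.02363 → include.
Rate on top 2: 0.03476. wasps: 0.128 > 0.03476 → include.
Rate on top 3: 0.04792. leafhoppers: 0.1 > 0.04792 → include.
Optimal diet: aphids, moths, wasps, leafhoppers — 4 of 4 types.

4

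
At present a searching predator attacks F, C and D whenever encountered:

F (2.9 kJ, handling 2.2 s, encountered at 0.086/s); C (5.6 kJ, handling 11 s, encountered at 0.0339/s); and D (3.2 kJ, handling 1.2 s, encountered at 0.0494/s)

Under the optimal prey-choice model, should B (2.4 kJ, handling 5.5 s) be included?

Intake rate on the current diet: R = (0.086×2.9 + 0.0339×5.6 + 0.0494×3.2) / (1 + 0.086×2.2 + 0.0339×11 + 0.0494×1.2) = 0.5973/1.621 = 0.3684 kJ/s.
Profitability of B: 2.4/5.5 = 0.4364 kJ/s.
Since 0.4364 > R, including B increases the long-run rate.

Yes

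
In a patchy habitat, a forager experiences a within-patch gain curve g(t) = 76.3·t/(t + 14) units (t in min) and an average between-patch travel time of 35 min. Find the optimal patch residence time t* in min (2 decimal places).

22.14 min

Maximise g(t)/(T+t): set derivative to zero → g'(t)(T+t) = g(t).
g'(t) = 76.3·14/(t + 14)². Setting 76.3·14/(t+14)² = 76.3t/[(t+14)(35+t)] gives 14(35+t) = t(t+14), so t² = 14×35 = 490.
t* = √490 = 22.14 min.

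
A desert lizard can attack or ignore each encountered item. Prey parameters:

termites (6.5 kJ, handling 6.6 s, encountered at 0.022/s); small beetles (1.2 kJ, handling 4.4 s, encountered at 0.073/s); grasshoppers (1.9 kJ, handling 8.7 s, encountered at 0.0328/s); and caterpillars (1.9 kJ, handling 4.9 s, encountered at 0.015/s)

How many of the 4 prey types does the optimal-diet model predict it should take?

Profitabilities (E/h, kJ/s): termites 0.985, caterpillars 0.388, small beetles 0.273, grasshoppers 0.218. Add prey in this order while the next type's profitability exceeds the intake rate on those already taken.
Rate on top 1: 0.1249. caterpillars: 0.388 > 0.1249 → include.
Rate on top 2: 0.1407. small beetles: 0.273 > 0.1407 → include.
Rate on top 3: 0.1683. grasshoppers: 0.218 > 0.1683 → include.
Optimal diet: termites, caterpillars, small beetles, grasshoppers — 4 of 4 types.

4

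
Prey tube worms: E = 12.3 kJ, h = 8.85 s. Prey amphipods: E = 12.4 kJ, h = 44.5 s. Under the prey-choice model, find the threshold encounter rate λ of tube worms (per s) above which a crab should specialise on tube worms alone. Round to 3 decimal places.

0.028 per s

At the threshold, the rate on tube worms alone equals the profitability of amphipods: λ·12.3/(1 + λ·8.85) = 12.4/44.5 = 0.2787.
Rearranging, λ(12.3 − 0.2787×8.85) = 0.2787, so λ = 0.2787/9.834 = 0.02834 per s.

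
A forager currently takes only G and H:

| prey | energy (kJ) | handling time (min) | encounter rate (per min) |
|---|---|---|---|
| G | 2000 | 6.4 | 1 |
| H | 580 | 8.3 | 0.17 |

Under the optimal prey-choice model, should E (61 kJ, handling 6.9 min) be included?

Intake rate on the current diet: R = (1×2000 + 0.17×580) / (1 + 1×6.4 + 0.17×8.3) = 2099/8.811 = 238.2 kJ/min.
Profitability of E: 61/6.9 = 8.841 kJ/min.
8.841 < 238.2, so adding E would lower the average — exclude it.

No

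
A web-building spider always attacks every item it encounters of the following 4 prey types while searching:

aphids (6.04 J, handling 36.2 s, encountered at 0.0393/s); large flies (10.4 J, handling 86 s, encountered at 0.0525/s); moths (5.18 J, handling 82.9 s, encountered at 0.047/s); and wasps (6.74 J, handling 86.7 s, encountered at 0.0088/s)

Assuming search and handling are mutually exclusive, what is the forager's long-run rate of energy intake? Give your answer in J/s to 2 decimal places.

0.09 J/s

R = (0.0393×6.04 + 0.0525×10.4 + 0.047×5.18 + 0.0088×6.74) / (1 + 0.0393×36.2 + 0.0525×86 + 0.047×82.9 + 0.0088×86.7) = 1.086/11.6 = 0.09366 J/s.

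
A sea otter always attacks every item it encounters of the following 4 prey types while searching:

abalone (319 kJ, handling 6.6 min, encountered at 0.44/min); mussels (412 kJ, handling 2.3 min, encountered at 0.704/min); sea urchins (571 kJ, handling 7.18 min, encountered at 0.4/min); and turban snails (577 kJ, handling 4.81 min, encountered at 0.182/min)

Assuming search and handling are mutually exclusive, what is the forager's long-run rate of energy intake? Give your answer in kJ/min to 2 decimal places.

R = (0.44×319 + 0.704×412 + 0.4×571 + 0.182×577) / (1 + 0.44×6.6 + 0.704×2.3 + 0.4×7.18 + 0.182×4.81) = 763.8/9.271 = 82.39 kJ/min.

82.39 kJ/min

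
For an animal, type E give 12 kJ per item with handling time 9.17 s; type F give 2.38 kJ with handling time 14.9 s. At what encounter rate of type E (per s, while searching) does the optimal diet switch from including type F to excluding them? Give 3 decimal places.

0.015 per s

Drop type F once their profitability E₂/h₂ falls below the rate achievable on type E alone: E₂/h₂ = λE₁/(1 + λh₁).
Solve for λ: λE₁h₂ = E₂(1 + λh₁) → λ(E₁h₂ − E₂h₁) = E₂ → λ = E₂/(E₁h₂ − E₂h₁).
λ = 2.38/(12×14.9 − 2.38×9.17) = 2.38/157 = 0.01516 per s.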